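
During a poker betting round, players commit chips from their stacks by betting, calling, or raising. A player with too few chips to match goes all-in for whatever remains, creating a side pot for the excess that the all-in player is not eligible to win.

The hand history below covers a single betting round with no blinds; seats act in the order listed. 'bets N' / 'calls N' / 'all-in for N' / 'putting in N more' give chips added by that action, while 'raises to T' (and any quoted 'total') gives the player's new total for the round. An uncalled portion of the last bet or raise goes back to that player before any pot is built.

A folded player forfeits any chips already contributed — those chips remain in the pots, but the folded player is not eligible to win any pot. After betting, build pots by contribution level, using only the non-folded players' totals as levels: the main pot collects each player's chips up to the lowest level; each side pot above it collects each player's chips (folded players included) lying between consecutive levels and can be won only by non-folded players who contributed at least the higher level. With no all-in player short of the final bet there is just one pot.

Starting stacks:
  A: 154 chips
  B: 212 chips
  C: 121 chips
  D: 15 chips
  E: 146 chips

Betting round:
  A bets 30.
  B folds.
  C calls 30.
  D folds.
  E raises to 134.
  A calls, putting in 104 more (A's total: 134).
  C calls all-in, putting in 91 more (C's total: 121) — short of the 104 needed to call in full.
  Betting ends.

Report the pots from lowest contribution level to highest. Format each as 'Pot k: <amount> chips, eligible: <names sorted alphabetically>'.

Pot 1: 363 chips, eligible: A, C, E
Pot 2: 26 chips, eligible: A, E

Derivation:
Contributions: A=134, C=121, E=134
Folded: B, D
Pot levels (distinct totals of non-folded players): 121, 134
Layer 1-121: 121 each from A, C, E = 121*3 = 363 chips; eligible A, C, E
Layer 122-134: 13 each from A, E = 13*2 = 26 chips; eligible A, E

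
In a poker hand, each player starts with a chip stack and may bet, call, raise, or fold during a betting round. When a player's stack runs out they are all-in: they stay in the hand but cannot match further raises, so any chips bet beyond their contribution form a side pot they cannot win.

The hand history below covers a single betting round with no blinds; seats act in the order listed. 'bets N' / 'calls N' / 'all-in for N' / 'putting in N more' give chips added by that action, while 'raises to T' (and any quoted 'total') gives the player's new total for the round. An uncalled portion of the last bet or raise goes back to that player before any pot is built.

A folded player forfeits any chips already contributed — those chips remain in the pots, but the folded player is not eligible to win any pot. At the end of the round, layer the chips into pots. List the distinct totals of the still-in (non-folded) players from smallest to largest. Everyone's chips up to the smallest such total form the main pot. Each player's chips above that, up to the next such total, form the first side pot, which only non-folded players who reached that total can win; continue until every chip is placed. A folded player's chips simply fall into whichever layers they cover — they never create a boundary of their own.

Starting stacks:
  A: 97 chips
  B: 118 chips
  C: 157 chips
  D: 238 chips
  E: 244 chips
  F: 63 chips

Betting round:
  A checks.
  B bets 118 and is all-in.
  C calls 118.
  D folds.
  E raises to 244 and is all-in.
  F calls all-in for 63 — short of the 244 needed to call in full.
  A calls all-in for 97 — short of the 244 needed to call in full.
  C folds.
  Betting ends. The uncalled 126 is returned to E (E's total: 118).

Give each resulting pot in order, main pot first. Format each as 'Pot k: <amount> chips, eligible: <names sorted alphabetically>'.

Pot 1: 315 chips, eligible: A, B, E, F
Pot 2: 136 chips, eligible: A, B, E
Pot 3: 63 chips, eligible: B, E

Derivation:
Contributions (after 126 returned to E): A=97, B=118, C=118, E=118, F=63
Folded: C, D
Pot levels (distinct totals of non-folded players): 63, 97, 118
Layer 1-63: 63 each from A, B, C, E, F = 63*5 = 315 chips; eligible A, B, E, F
Layer 64-97: 34 each from A, B, C, E = 34*4 = 136 chips; eligible A, B, E
Layer 98-118: 21 each from B, C, E = 21*3 = 63 chips; eligible B, E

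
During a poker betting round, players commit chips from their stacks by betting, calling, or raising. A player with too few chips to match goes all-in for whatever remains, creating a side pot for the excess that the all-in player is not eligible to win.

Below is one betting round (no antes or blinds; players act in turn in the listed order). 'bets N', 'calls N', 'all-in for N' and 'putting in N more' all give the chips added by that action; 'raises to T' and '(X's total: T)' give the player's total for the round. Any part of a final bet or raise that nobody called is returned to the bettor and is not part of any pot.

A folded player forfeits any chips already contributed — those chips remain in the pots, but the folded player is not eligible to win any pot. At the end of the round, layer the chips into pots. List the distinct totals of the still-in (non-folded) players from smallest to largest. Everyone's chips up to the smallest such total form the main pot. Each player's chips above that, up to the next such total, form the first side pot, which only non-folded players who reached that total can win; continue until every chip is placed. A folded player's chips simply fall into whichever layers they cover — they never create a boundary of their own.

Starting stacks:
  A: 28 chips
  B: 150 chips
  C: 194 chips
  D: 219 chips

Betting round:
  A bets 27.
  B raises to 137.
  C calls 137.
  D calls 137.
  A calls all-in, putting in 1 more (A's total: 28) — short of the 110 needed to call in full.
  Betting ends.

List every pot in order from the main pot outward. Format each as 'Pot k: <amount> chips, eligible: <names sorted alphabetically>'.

Pot 1: 112 chips, eligible: A, B, C, D
Pot 2: 327 chips, eligible: B, C, D

Derivation:
Contributions: A=28, B=137, C=137, D=137
Pot levels (distinct totals of non-folded players): 28, 137
Layer 1-28: 28 each from A, B, C, D = 28*4 = 112 chips; eligible A, B, C, D
Layer 29-137: 109 each from B, C, D = 109*3 = 327 chips; eligible B, C, D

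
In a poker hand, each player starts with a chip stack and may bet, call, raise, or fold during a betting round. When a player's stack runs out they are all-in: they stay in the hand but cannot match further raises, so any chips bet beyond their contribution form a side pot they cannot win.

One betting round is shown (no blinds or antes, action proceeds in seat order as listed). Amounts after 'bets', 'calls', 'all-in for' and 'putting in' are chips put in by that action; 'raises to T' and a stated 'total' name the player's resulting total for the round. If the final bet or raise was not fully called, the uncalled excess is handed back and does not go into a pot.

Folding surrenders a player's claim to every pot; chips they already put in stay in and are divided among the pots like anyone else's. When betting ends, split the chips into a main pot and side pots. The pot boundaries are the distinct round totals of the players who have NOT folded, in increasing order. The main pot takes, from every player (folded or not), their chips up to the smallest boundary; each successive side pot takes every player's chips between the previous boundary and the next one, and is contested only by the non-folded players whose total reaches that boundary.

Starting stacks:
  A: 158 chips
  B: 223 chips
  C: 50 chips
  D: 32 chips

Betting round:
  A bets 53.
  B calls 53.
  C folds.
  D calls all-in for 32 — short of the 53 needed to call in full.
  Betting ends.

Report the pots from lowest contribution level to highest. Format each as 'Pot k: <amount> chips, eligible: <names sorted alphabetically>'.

Contributions: A=53, B=53, D=32
Folded: C
Pot levels (distinct totals of non-folded players): 32, 53
Layer 1-32: 32 each from A, B, D = 32*3 = 96 chips; eligible A, B, D
Layer 33-53: 21 each from A, B = 21*2 = 42 chips; eligible A, B

Pot 1: 96 chips, eligible: A, B, D
Pot 2: 42 chips, eligible: A, B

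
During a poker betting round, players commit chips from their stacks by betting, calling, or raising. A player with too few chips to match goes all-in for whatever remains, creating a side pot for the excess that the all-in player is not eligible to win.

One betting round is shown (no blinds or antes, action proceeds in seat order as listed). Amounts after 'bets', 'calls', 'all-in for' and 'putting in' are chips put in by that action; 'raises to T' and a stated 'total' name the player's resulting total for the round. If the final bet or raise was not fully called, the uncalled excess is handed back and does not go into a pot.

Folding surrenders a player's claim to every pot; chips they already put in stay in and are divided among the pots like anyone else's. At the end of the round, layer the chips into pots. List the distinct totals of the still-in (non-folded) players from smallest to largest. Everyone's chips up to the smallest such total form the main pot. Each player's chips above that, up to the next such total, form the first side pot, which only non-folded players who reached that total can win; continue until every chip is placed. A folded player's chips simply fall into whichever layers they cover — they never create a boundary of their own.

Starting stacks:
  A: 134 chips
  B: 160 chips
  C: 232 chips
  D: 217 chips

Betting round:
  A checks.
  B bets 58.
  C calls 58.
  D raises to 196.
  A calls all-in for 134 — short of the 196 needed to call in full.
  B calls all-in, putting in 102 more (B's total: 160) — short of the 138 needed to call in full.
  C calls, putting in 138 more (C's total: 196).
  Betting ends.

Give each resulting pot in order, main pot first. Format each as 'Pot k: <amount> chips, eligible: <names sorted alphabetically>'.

Contributions: A=134, B=160, C=196, D=196
Pot levels (distinct totals of non-folded players): 134, 160, 196
Layer 1-134: 134 each from A, B, C, D = 134*4 = 536 chips; eligible A, B, C, D
Layer 135-160: 26 each from B, C, D = 26*3 = 78 chips; eligible B, C, D
Layer 161-196: 36 each from C, D = 36*2 = 72 chips; eligible C, D

Pot 1: 536 chips, eligible: A, B, C, D
Pot 2: 78 chips, eligible: B, C, D
Pot 3: 72 chips, eligible: C, D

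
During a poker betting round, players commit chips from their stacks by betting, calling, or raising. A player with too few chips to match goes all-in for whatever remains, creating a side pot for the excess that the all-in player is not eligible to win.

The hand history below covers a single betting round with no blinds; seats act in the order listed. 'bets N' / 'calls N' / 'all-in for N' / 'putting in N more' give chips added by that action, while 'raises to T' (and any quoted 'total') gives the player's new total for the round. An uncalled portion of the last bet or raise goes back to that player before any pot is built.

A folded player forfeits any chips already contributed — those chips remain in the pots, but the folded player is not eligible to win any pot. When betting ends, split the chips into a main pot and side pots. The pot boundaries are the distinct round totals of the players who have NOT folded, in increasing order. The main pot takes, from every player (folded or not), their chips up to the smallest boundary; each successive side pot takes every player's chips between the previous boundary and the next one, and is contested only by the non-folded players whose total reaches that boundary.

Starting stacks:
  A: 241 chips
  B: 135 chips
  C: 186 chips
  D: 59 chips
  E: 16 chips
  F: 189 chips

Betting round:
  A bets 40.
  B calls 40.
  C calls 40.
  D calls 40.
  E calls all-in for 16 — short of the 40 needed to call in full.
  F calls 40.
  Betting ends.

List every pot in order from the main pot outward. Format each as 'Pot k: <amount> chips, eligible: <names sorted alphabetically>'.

Pot 1: 96 chips, eligible: A, B, C, D, E, F
Pot 2: 120 chips, eligible: A, B, C, D, F

Derivation:
Contributions: A=40, B=40, C=40, D=40, E=16, F=40
Pot levels (distinct totals of non-folded players): 16, 40
Layer 1-16: 16 each from A, B, C, D, E, F = 16*6 = 96 chips; eligible A, B, C, D, E, F
Layer 17-40: 24 each from A, B, C, D, F = 24*5 = 120 chips; eligible A, B, C, D, F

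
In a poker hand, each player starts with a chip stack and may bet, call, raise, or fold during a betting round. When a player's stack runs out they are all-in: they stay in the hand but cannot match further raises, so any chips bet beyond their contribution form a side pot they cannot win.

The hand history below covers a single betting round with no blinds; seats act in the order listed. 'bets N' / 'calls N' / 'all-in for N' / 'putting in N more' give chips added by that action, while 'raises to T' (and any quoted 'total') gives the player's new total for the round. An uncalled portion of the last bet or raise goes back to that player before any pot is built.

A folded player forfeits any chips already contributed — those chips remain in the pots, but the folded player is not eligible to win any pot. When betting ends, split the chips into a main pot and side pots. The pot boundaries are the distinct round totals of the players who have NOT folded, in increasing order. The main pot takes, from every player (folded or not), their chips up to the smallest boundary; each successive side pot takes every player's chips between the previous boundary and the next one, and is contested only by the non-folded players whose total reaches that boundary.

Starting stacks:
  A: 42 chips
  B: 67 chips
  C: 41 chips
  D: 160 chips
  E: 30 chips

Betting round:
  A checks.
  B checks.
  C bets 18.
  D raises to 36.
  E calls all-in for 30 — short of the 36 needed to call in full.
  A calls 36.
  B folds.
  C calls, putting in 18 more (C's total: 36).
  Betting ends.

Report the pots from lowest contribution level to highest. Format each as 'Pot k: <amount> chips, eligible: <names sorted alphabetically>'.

Contributions: A=36, C=36, D=36, E=30
Folded: B
Pot levels (distinct totals of non-folded players): 30, 36
Layer 1-30: 30 each from A, C, D, E = 30*4 = 120 chips; eligible A, C, D, E
Layer 31-36: 6 each from A, C, D = 6*3 = 18 chips; eligible A, C, D

Pot 1: 120 chips, eligible: A, C, D, E
Pot 2: 18 chips, eligible: A, C, D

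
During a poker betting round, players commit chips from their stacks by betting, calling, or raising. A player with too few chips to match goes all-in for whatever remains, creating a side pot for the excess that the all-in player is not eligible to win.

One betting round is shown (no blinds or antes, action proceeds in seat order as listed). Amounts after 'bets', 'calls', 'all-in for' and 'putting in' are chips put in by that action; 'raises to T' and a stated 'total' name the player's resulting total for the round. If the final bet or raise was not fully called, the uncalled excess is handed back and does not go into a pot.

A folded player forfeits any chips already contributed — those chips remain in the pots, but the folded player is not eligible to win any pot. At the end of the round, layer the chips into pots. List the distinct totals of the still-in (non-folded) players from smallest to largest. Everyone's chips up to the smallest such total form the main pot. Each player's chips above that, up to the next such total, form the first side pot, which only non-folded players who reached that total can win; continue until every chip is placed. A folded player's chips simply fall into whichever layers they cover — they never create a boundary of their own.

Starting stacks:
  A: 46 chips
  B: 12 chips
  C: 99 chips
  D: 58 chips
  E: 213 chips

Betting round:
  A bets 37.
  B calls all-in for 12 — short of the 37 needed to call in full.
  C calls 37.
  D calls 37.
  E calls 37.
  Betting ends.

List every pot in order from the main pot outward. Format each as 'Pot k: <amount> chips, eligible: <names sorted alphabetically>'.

Contributions: A=37, B=12, C=37, D=37, E=37
Pot levels (distinct totals of non-folded players): 12, 37
Layer 1-12: 12 each from A, B, C, D, E = 12*5 = 60 chips; eligible A, B, C, D, E
Layer 13-37: 25 each from A, C, D, E = 25*4 = 100 chips; eligible A, C, D, E

Pot 1: 60 chips, eligible: A, B, C, D, E
Pot 2: 100 chips, eligible: A, C, D, E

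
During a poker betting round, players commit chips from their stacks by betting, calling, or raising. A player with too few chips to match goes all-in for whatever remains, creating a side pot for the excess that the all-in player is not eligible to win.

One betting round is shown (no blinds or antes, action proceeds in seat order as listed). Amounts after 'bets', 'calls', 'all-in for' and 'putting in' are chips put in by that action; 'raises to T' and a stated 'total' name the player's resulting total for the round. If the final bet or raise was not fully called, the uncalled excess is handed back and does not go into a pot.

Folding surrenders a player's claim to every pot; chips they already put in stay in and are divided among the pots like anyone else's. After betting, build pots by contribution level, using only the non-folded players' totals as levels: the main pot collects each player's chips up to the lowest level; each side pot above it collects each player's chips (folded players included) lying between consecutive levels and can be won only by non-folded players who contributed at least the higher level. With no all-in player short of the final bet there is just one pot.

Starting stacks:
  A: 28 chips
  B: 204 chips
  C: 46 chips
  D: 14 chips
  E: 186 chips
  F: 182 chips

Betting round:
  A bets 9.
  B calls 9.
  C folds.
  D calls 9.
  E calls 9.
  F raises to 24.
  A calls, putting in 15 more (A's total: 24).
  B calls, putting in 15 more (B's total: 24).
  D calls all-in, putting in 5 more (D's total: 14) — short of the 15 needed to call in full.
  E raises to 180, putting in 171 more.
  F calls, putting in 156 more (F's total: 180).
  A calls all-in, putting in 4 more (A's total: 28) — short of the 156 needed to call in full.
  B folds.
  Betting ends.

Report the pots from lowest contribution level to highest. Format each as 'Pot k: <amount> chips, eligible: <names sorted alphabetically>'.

Pot 1: 70 chips, eligible: A, D, E, F
Pot 2: 52 chips, eligible: A, E, F
Pot 3: 304 chips, eligible: E, F

Derivation:
Contributions: A=28, B=24, D=14, E=180, F=180
Folded: B, C
Pot levels (distinct totals of non-folded players): 14, 28, 180
Layer 1-14: 14 each from A, B, D, E, F = 14*5 = 70 chips; eligible A, D, E, F
Layer 15-28: A 14 + B 10 + E 14 + F 14 = 52 chips; eligible A, E, F
Layer 29-180: 152 each from E, F = 152*2 = 304 chips; eligible E, F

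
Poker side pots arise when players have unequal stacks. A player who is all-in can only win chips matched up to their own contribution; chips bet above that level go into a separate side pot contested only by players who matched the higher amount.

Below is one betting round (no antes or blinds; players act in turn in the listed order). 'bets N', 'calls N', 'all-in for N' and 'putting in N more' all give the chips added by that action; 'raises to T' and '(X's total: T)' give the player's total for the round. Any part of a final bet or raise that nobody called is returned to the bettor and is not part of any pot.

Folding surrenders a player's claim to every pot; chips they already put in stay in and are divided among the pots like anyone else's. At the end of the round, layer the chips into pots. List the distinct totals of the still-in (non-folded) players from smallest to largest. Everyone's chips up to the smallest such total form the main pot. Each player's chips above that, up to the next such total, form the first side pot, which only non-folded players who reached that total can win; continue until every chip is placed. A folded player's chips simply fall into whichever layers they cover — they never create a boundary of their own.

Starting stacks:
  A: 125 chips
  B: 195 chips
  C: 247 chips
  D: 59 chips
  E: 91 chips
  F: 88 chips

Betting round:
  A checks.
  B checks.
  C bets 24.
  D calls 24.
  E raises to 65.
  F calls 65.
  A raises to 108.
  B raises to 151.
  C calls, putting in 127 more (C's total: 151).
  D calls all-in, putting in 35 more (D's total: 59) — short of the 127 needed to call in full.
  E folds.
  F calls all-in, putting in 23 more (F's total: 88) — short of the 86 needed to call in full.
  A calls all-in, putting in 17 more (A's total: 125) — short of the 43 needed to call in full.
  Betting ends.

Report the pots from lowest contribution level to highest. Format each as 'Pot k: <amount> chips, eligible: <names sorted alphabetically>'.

Pot 1: 354 chips, eligible: A, B, C, D, F
Pot 2: 122 chips, eligible: A, B, C, F
Pot 3: 111 chips, eligible: A, B, C
Pot 4: 52 chips, eligible: B, C

Derivation:
Contributions: A=125, B=151, C=151, D=59, E=65, F=88
Folded: E
Pot levels (distinct totals of non-folded players): 59, 88, 125, 151
Layer 1-59: 59 each from A, B, C, D, E, F = 59*6 = 354 chips; eligible A, B, C, D, F
Layer 60-88: A 29 + B 29 + C 29 + E 6 + F 29 = 122 chips; eligible A, B, C, F
Layer 89-125: 37 each from A, B, C = 37*3 = 111 chips; eligible A, B, C
Layer 126-151: 26 each from B, C = 26*2 = 52 chips; eligible B, C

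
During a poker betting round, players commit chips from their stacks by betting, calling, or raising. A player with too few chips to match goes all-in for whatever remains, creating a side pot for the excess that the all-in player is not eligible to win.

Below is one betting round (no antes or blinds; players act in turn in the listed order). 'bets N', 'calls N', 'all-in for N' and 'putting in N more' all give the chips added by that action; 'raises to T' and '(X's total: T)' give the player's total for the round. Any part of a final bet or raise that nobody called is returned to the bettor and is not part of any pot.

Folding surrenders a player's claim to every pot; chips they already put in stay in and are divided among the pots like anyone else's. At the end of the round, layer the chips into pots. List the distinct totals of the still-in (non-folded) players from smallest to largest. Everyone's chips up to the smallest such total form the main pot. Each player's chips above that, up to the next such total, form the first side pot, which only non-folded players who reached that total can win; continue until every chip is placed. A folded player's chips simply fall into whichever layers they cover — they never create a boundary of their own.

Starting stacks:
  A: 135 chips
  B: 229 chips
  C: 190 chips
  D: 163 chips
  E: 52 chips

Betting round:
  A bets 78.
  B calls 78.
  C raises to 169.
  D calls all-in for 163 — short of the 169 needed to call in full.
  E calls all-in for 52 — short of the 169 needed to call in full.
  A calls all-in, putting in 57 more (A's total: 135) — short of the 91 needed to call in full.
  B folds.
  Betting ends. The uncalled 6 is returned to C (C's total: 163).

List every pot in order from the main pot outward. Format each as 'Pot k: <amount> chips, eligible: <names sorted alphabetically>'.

Pot 1: 260 chips, eligible: A, C, D, E
Pot 2: 275 chips, eligible: A, C, D
Pot 3: 56 chips, eligible: C, D

Derivation:
Contributions (after 6 returned to C): A=135, B=78, C=163, D=163, E=52
Folded: B
Pot levels (distinct totals of non-folded players): 52, 135, 163
Layer 1-52: 52 each from A, B, C, D, E = 52*5 = 260 chips; eligible A, C, D, E
Layer 53-135: A 83 + B 26 + C 83 + D 83 = 275 chips; eligible A, C, D
Layer 136-163: 28 each from C, D = 28*2 = 56 chips; eligible C, D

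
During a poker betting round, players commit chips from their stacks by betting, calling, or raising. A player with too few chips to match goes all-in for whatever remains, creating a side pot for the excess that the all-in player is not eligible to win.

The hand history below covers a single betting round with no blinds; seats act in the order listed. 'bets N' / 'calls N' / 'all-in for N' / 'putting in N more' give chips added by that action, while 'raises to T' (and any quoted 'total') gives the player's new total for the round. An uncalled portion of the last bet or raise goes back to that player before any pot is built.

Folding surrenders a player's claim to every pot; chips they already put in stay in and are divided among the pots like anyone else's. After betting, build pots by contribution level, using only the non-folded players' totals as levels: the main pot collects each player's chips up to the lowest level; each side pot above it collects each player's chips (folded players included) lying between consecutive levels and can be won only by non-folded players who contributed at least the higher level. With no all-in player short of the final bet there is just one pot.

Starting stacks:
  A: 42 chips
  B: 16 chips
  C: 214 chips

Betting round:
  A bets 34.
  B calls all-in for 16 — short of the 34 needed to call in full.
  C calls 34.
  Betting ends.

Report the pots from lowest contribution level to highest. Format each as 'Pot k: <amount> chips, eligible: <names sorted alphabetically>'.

Pot 1: 48 chips, eligible: A, B, C
Pot 2: 36 chips, eligible: A, C

Derivation:
Contributions: A=34, B=16, C=34
Pot levels (distinct totals of non-folded players): 16, 34
Layer 1-16: 16 each from A, B, C = 16*3 = 48 chips; eligible A, B, C
Layer 17-34: 18 each from A, C = 18*2 = 36 chips; eligible A, C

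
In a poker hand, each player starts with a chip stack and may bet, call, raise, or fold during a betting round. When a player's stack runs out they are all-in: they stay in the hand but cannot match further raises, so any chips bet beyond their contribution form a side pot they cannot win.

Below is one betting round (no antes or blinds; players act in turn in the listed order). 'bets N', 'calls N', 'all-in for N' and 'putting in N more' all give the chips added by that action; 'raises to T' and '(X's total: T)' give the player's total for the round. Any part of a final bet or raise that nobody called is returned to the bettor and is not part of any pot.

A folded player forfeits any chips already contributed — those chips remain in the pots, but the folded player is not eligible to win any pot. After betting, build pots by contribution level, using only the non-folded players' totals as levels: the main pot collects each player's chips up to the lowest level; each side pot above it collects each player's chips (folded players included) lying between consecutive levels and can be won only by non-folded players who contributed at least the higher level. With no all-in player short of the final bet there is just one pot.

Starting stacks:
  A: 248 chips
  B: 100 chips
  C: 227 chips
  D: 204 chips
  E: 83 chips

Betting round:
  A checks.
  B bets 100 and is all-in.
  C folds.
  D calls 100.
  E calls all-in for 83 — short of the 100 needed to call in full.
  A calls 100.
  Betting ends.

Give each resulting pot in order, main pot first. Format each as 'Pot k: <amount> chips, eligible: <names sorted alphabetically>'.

Pot 1: 332 chips, eligible: A, B, D, E
Pot 2: 51 chips, eligible: A, B, D

Derivation:
Contributions: A=100, B=100, D=100, E=83
Folded: C
Pot levels (distinct totals of non-folded players): 83, 100
Layer 1-83: 83 each from A, B, D, E = 83*4 = 332 chips; eligible A, B, D, E
Layer 84-100: 17 each from A, B, D = 17*3 = 51 chips; eligible A, B, D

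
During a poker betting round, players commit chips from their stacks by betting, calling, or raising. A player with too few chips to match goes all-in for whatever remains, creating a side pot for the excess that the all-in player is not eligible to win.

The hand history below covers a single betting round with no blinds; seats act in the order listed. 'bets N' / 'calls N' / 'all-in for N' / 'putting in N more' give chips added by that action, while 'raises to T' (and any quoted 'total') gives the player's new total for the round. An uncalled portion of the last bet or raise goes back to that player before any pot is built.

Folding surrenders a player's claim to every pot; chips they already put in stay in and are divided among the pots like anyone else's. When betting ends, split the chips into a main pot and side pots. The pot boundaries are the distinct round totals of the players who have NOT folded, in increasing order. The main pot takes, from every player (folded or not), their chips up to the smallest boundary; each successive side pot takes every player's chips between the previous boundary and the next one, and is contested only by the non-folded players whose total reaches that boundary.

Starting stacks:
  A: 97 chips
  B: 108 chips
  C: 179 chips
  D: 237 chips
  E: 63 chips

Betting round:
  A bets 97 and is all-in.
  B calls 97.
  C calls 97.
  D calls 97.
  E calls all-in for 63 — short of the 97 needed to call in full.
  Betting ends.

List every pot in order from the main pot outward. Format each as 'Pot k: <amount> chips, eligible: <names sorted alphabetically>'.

Pot 1: 315 chips, eligible: A, B, C, D, E
Pot 2: 136 chips, eligible: A, B, C, D

Derivation:
Contributions: A=97, B=97, C=97, D=97, E=63
Pot levels (distinct totals of non-folded players): 63, 97
Layer 1-63: 63 each from A, B, C, D, E = 63*5 = 315 chips; eligible A, B, C, D, E
Layer 64-97: 34 each from A, B, C, D = 34*4 = 136 chips; eligible A, B, C, D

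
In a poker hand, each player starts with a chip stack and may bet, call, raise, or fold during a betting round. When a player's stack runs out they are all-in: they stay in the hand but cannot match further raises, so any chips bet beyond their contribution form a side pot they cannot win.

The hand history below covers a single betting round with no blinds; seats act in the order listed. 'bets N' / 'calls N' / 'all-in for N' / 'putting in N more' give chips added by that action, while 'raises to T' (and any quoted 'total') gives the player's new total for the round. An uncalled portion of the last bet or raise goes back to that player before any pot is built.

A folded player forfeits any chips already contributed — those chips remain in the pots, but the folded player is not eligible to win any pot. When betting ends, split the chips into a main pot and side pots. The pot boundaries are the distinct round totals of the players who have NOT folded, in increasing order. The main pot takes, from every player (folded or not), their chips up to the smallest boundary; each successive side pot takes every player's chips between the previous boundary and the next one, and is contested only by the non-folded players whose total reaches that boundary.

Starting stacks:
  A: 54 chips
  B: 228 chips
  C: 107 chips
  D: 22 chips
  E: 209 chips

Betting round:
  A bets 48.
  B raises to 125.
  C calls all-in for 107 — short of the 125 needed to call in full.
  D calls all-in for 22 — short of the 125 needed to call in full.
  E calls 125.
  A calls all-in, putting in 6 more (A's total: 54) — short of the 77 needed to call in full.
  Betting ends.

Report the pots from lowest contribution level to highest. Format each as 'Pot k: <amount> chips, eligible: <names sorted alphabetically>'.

Pot 1: 110 chips, eligible: A, B, C, D, E
Pot 2: 128 chips, eligible: A, B, C, E
Pot 3: 159 chips, eligible: B, C, E
Pot 4: 36 chips, eligible: B, E

Derivation:
Contributions: A=54, B=125, C=107, D=22, E=125
Pot levels (distinct totals of non-folded players): 22, 54, 107, 125
Layer 1-22: 22 each from A, B, C, D, E = 22*5 = 110 chips; eligible A, B, C, D, E
Layer 23-54: 32 each from A, B, C, E = 32*4 = 128 chips; eligible A, B, C, E
Layer 55-107: 53 each from B, C, E = 53*3 = 159 chips; eligible B, C, E
Layer 108-125: 18 each from B, E = 18*2 = 36 chips; eligible B, E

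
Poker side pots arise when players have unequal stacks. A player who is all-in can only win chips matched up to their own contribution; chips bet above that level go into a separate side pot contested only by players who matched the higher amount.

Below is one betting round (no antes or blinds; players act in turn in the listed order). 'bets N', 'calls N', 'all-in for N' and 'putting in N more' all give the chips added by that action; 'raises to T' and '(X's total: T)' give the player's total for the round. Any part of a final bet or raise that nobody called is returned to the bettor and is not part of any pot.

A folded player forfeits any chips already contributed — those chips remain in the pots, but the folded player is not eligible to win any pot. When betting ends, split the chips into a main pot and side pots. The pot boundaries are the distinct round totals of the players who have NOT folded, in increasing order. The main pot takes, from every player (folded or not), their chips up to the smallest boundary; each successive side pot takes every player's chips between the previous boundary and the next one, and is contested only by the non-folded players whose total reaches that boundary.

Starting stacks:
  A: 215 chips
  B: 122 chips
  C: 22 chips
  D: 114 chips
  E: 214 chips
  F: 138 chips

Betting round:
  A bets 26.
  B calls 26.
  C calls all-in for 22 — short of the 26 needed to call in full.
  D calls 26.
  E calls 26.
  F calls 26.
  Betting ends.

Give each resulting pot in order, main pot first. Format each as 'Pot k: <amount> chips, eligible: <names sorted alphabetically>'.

Pot 1: 132 chips, eligible: A, B, C, D, E, F
Pot 2: 20 chips, eligible: A, B, D, E, F

Derivation:
Contributions: A=26, B=26, C=22, D=26, E=26, F=26
Pot levels (distinct totals of non-folded players): 22, 26
Layer 1-22: 22 each from A, B, C, D, E, F = 22*6 = 132 chips; eligible A, B, C, D, E, F
Layer 23-26: 4 each from A, B, D, E, F = 4*5 = 20 chips; eligible A, B, D, E, F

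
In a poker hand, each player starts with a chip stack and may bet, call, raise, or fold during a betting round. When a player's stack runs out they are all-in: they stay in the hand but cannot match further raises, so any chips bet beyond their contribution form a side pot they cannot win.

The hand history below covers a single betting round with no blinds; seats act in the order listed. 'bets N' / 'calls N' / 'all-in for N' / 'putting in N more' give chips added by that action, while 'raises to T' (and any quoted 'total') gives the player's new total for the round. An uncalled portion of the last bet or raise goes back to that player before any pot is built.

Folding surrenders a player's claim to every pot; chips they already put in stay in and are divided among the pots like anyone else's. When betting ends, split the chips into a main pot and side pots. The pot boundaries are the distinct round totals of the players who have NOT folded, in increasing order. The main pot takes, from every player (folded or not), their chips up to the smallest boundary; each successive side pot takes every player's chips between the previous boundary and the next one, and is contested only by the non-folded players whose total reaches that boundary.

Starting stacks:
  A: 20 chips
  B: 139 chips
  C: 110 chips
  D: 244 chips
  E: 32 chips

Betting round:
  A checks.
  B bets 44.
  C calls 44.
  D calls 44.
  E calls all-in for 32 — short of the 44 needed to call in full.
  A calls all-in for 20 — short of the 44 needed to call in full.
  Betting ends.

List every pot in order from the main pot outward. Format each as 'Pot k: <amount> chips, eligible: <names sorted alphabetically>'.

Pot 1: 100 chips, eligible: A, B, C, D, E
Pot 2: 48 chips, eligible: B, C, D, E
Pot 3: 36 chips, eligible: B, C, D

Derivation:
Contributions: A=20, B=44, C=44, D=44, E=32
Pot levels (distinct totals of non-folded players): 20, 32, 44
Layer 1-20: 20 each from A, B, C, D, E = 20*5 = 100 chips; eligible A, B, C, D, E
Layer 21-32: 12 each from B, C, D, E = 12*4 = 48 chips; eligible B, C, D, E
Layer 33-44: 12 each from B, C, D = 12*3 = 36 chips; eligible B, C, D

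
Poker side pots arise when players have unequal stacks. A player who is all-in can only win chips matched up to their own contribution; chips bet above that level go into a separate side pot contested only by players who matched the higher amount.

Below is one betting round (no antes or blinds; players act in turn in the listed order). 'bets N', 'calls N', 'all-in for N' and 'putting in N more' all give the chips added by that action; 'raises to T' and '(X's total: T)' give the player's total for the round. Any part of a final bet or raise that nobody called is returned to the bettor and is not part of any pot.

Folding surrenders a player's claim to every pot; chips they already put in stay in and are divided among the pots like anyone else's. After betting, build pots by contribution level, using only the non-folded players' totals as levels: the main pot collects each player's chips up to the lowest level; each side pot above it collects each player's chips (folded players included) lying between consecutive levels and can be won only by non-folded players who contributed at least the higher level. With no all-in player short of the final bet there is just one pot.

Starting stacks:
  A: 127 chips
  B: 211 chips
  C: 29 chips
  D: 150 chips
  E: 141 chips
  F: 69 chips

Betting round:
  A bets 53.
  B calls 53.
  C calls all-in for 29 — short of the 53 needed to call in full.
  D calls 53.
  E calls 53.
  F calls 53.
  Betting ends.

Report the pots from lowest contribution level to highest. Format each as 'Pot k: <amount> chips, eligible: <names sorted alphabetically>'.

Pot 1: 174 chips, eligible: A, B, C, D, E, F
Pot 2: 120 chips, eligible: A, B, D, E, F

Derivation:
Contributions: A=53, B=53, C=29, D=53, E=53, F=53
Pot levels (distinct totals of non-folded players): 29, 53
Layer 1-29: 29 each from A, B, C, D, E, F = 29*6 = 174 chips; eligible A, B, C, D, E, F
Layer 30-53: 24 each from A, B, D, E, F = 24*5 = 120 chips; eligible A, B, D, E, F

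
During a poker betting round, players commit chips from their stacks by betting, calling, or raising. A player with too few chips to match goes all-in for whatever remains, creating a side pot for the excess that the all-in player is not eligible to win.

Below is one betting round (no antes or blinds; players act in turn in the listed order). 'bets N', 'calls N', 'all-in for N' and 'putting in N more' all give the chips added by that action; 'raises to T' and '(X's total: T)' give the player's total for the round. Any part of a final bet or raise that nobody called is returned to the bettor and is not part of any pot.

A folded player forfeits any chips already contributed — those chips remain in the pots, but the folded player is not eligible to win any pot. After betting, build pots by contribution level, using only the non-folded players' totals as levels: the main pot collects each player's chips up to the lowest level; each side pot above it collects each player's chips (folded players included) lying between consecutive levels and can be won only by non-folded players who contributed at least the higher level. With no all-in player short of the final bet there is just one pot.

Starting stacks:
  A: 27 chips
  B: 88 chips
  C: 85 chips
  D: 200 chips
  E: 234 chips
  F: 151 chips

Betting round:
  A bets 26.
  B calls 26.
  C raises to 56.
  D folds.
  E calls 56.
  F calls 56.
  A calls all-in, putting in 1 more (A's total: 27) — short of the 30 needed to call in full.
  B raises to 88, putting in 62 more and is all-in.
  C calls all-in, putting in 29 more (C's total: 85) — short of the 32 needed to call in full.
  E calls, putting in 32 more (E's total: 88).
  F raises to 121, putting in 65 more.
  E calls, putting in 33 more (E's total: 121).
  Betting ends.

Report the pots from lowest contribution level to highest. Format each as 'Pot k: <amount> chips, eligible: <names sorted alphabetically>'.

Contributions: A=27, B=88, C=85, E=121, F=121
Folded: D
Pot levels (distinct totals of non-folded players): 27, 85, 88, 121
Layer 1-27: 27 each from A, B, C, E, F = 27*5 = 135 chips; eligible A, B, C, E, F
Layer 28-85: 58 each from B, C, E, F = 58*4 = 232 chips; eligible B, C, E, F
Layer 86-88: 3 each from B, E, F = 3*3 = 9 chips; eligible B, E, F
Layer 89-121: 33 each from E, F = 33*2 = 66 chips; eligible E, F

Pot 1: 135 chips, eligible: A, B, C, E, F
Pot 2: 232 chips, eligible: B, C, E, F
Pot 3: 9 chips, eligible: B, E, F
Pot 4: 66 chips, eligible: E, F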